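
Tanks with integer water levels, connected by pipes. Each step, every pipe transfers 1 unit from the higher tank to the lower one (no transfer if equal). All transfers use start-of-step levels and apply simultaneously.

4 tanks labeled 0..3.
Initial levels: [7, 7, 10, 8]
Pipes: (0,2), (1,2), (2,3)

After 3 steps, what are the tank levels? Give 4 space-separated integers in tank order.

Answer: 8 8 7 9

Derivation:
Step 1: flows [2->0,2->1,2->3] -> levels [8 8 7 9]
Step 2: flows [0->2,1->2,3->2] -> levels [7 7 10 8]
  -> period-2 cycle: step 2 state = step 0 state
  -> state at step 3: (3-0) mod 2 = 1, same as step 1 -> [8 8 7 9]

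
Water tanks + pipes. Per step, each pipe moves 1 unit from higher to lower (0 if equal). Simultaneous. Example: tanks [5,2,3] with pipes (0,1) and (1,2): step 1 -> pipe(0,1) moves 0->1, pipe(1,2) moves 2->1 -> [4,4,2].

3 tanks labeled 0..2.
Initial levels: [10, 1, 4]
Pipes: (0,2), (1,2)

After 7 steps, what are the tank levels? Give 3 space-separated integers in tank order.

Step 1: flows [0->2,2->1] -> levels [9 2 4]
Step 2: flows [0->2,2->1] -> levels [8 3 4]
Step 3: flows [0->2,2->1] -> levels [7 4 4]
Step 4: flows [0->2,1=2] -> levels [6 4 5]
Step 5: flows [0->2,2->1] -> levels [5 5 5]
Step 6: flows [0=2,1=2] -> levels [5 5 5]
  -> stable; steps 7..7 unchanged -> [5 5 5]

Answer: 5 5 5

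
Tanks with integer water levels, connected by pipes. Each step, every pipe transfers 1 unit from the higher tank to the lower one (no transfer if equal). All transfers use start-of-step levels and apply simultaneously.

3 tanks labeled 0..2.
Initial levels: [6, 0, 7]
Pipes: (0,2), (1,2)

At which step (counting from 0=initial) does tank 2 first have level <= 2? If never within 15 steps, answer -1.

Answer: -1

Derivation:
Step 1: flows [2->0,2->1] -> levels [7 1 5]
Step 2: flows [0->2,2->1] -> levels [6 2 5]
Step 3: flows [0->2,2->1] -> levels [5 3 5]
Step 4: flows [0=2,2->1] -> levels [5 4 4]
Step 5: flows [0->2,1=2] -> levels [4 4 5]
Step 6: flows [2->0,2->1] -> levels [5 5 3]
Step 7: flows [0->2,1->2] -> levels [4 4 5]
  -> period-2 cycle (repeats step 5); tank 2 never drops to <=2
Tank 2 never reaches <=2 within 15 steps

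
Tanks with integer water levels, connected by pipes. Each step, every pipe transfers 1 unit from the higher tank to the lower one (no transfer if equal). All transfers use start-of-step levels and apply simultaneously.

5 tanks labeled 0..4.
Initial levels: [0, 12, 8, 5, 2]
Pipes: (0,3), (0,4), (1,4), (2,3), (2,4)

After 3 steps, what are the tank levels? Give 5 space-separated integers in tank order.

Answer: 5 9 5 3 5

Derivation:
Step 1: flows [3->0,4->0,1->4,2->3,2->4] -> levels [2 11 6 5 3]
Step 2: flows [3->0,4->0,1->4,2->3,2->4] -> levels [4 10 4 5 4]
Step 3: flows [3->0,0=4,1->4,3->2,2=4] -> levels [5 9 5 3 5]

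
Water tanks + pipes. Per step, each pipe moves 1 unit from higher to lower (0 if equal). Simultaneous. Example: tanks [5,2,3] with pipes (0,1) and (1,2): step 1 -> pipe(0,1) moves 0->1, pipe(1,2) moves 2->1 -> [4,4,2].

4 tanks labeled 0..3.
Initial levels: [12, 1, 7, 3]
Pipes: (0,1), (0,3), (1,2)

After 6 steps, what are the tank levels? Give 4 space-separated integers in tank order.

Answer: 7 5 6 5

Derivation:
Step 1: flows [0->1,0->3,2->1] -> levels [10 3 6 4]
Step 2: flows [0->1,0->3,2->1] -> levels [8 5 5 5]
Step 3: flows [0->1,0->3,1=2] -> levels [6 6 5 6]
Step 4: flows [0=1,0=3,1->2] -> levels [6 5 6 6]
Step 5: flows [0->1,0=3,2->1] -> levels [5 7 5 6]
Step 6: flows [1->0,3->0,1->2] -> levels [7 5 6 5]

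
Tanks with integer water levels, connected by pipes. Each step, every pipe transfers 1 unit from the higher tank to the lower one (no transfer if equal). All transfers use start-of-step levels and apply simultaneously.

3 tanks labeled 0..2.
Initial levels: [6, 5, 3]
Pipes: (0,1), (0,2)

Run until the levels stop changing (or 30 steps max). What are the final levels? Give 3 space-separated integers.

Answer: 6 4 4

Derivation:
Step 1: flows [0->1,0->2] -> levels [4 6 4]
Step 2: flows [1->0,0=2] -> levels [5 5 4]
Step 3: flows [0=1,0->2] -> levels [4 5 5]
Step 4: flows [1->0,2->0] -> levels [6 4 4]
Step 5: flows [0->1,0->2] -> levels [4 5 5]
  -> period-2 cycle: step 5 state = step 3 state; never stabilizes
  -> state at step 30: (30-3) mod 2 = 1, same as step 4 -> [6 4 4]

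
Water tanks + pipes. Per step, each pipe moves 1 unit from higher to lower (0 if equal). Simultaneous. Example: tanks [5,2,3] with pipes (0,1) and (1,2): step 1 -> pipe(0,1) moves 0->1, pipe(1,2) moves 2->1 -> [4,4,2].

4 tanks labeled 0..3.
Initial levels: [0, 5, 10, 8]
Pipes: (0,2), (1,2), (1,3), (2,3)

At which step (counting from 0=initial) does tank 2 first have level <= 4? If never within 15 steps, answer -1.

Answer: 8

Derivation:
Step 1: flows [2->0,2->1,3->1,2->3] -> levels [1 7 7 8]
Step 2: flows [2->0,1=2,3->1,3->2] -> levels [2 8 7 6]
Step 3: flows [2->0,1->2,1->3,2->3] -> levels [3 6 6 8]
Step 4: flows [2->0,1=2,3->1,3->2] -> levels [4 7 6 6]
Step 5: flows [2->0,1->2,1->3,2=3] -> levels [5 5 6 7]
Step 6: flows [2->0,2->1,3->1,3->2] -> levels [6 7 5 5]
Step 7: flows [0->2,1->2,1->3,2=3] -> levels [5 5 7 6]
Step 8: flows [2->0,2->1,3->1,2->3] -> levels [6 7 4 6]
Tank 2 first reaches <=4 at step 8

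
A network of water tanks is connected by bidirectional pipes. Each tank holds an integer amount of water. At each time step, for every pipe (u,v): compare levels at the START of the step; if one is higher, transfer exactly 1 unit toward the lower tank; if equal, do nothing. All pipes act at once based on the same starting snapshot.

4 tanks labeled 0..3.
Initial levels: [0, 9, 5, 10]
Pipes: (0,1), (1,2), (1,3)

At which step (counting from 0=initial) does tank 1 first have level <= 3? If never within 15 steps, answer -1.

Answer: -1

Derivation:
Step 1: flows [1->0,1->2,3->1] -> levels [1 8 6 9]
Step 2: flows [1->0,1->2,3->1] -> levels [2 7 7 8]
Step 3: flows [1->0,1=2,3->1] -> levels [3 7 7 7]
Step 4: flows [1->0,1=2,1=3] -> levels [4 6 7 7]
Step 5: flows [1->0,2->1,3->1] -> levels [5 7 6 6]
Step 6: flows [1->0,1->2,1->3] -> levels [6 4 7 7]
Step 7: flows [0->1,2->1,3->1] -> levels [5 7 6 6]
  -> period-2 cycle (repeats step 5); tank 1 never drops to <=3
Tank 1 never reaches <=3 within 15 steps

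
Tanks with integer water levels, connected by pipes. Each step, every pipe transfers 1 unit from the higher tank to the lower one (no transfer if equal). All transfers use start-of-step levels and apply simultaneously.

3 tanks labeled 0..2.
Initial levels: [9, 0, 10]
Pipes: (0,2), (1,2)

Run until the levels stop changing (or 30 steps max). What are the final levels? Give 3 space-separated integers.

Step 1: flows [2->0,2->1] -> levels [10 1 8]
Step 2: flows [0->2,2->1] -> levels [9 2 8]
Step 3: flows [0->2,2->1] -> levels [8 3 8]
Step 4: flows [0=2,2->1] -> levels [8 4 7]
Step 5: flows [0->2,2->1] -> levels [7 5 7]
Step 6: flows [0=2,2->1] -> levels [7 6 6]
Step 7: flows [0->2,1=2] -> levels [6 6 7]
Step 8: flows [2->0,2->1] -> levels [7 7 5]
Step 9: flows [0->2,1->2] -> levels [6 6 7]
  -> period-2 cycle: step 9 state = step 7 state; never stabilizes
  -> state at step 30: (30-7) mod 2 = 1, same as step 8 -> [7 7 5]

Answer: 7 7 5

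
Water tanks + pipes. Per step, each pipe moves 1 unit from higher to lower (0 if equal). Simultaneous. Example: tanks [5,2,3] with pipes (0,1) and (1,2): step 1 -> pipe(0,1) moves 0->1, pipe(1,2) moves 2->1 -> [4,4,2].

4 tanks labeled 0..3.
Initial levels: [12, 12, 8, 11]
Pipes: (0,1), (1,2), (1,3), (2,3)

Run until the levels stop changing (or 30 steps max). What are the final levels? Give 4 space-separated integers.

Step 1: flows [0=1,1->2,1->3,3->2] -> levels [12 10 10 11]
Step 2: flows [0->1,1=2,3->1,3->2] -> levels [11 12 11 9]
Step 3: flows [1->0,1->2,1->3,2->3] -> levels [12 9 11 11]
Step 4: flows [0->1,2->1,3->1,2=3] -> levels [11 12 10 10]
Step 5: flows [1->0,1->2,1->3,2=3] -> levels [12 9 11 11]
  -> period-2 cycle: step 5 state = step 3 state; never stabilizes
  -> state at step 30: (30-3) mod 2 = 1, same as step 4 -> [11 12 10 10]

Answer: 11 12 10 10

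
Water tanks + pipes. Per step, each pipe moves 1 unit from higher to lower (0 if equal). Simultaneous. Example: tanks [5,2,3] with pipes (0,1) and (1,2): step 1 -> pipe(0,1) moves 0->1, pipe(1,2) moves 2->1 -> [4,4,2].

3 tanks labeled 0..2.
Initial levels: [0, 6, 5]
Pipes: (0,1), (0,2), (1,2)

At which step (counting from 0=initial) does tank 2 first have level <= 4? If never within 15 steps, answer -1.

Answer: 2

Derivation:
Step 1: flows [1->0,2->0,1->2] -> levels [2 4 5]
Step 2: flows [1->0,2->0,2->1] -> levels [4 4 3]
Tank 2 first reaches <=4 at step 2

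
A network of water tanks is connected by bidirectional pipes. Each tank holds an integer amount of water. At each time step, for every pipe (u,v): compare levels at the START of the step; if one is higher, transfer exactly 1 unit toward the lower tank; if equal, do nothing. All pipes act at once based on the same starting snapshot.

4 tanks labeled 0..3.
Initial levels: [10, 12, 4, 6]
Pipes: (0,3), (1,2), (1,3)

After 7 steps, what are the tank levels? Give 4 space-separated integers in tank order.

Step 1: flows [0->3,1->2,1->3] -> levels [9 10 5 8]
Step 2: flows [0->3,1->2,1->3] -> levels [8 8 6 10]
Step 3: flows [3->0,1->2,3->1] -> levels [9 8 7 8]
Step 4: flows [0->3,1->2,1=3] -> levels [8 7 8 9]
Step 5: flows [3->0,2->1,3->1] -> levels [9 9 7 7]
Step 6: flows [0->3,1->2,1->3] -> levels [8 7 8 9]
  -> period-2 cycle: step 6 state = step 4 state
  -> state at step 7: (7-4) mod 2 = 1, same as step 5 -> [9 9 7 7]

Answer: 9 9 7 7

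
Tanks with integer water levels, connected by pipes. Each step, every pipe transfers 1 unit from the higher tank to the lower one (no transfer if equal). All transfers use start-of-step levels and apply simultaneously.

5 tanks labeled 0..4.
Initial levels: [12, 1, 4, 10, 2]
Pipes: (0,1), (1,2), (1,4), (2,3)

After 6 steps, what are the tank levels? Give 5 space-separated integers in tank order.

Answer: 6 5 7 5 6

Derivation:
Step 1: flows [0->1,2->1,4->1,3->2] -> levels [11 4 4 9 1]
Step 2: flows [0->1,1=2,1->4,3->2] -> levels [10 4 5 8 2]
Step 3: flows [0->1,2->1,1->4,3->2] -> levels [9 5 5 7 3]
Step 4: flows [0->1,1=2,1->4,3->2] -> levels [8 5 6 6 4]
Step 5: flows [0->1,2->1,1->4,2=3] -> levels [7 6 5 6 5]
Step 6: flows [0->1,1->2,1->4,3->2] -> levels [6 5 7 5 6]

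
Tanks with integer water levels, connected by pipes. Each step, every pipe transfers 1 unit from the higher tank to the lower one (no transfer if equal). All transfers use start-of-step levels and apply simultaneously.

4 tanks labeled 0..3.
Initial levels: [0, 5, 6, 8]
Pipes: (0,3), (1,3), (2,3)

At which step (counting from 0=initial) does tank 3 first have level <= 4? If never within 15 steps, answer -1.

Answer: 3

Derivation:
Step 1: flows [3->0,3->1,3->2] -> levels [1 6 7 5]
Step 2: flows [3->0,1->3,2->3] -> levels [2 5 6 6]
Step 3: flows [3->0,3->1,2=3] -> levels [3 6 6 4]
Tank 3 first reaches <=4 at step 3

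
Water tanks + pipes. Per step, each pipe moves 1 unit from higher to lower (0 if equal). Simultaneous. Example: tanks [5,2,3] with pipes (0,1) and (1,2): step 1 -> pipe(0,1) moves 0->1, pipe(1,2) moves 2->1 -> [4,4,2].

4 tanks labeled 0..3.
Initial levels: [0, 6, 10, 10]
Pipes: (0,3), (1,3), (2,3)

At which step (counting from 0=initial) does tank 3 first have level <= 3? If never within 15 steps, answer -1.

Answer: -1

Derivation:
Step 1: flows [3->0,3->1,2=3] -> levels [1 7 10 8]
Step 2: flows [3->0,3->1,2->3] -> levels [2 8 9 7]
Step 3: flows [3->0,1->3,2->3] -> levels [3 7 8 8]
Step 4: flows [3->0,3->1,2=3] -> levels [4 8 8 6]
Step 5: flows [3->0,1->3,2->3] -> levels [5 7 7 7]
Step 6: flows [3->0,1=3,2=3] -> levels [6 7 7 6]
Step 7: flows [0=3,1->3,2->3] -> levels [6 6 6 8]
Step 8: flows [3->0,3->1,3->2] -> levels [7 7 7 5]
Step 9: flows [0->3,1->3,2->3] -> levels [6 6 6 8]
  -> period-2 cycle (repeats step 7); tank 3 never drops to <=3
Tank 3 never reaches <=3 within 15 steps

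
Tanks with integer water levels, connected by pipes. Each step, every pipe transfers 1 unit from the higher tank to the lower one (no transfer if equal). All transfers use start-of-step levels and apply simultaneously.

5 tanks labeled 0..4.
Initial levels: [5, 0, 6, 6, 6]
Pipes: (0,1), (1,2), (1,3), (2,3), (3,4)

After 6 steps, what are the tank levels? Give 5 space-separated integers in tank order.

Answer: 3 6 4 5 5

Derivation:
Step 1: flows [0->1,2->1,3->1,2=3,3=4] -> levels [4 3 5 5 6]
Step 2: flows [0->1,2->1,3->1,2=3,4->3] -> levels [3 6 4 5 5]
Step 3: flows [1->0,1->2,1->3,3->2,3=4] -> levels [4 3 6 5 5]
Step 4: flows [0->1,2->1,3->1,2->3,3=4] -> levels [3 6 4 5 5]
  -> period-2 cycle: step 4 state = step 2 state
  -> state at step 6: (6-2) mod 2 = 0, same as step 2 -> [3 6 4 5 5]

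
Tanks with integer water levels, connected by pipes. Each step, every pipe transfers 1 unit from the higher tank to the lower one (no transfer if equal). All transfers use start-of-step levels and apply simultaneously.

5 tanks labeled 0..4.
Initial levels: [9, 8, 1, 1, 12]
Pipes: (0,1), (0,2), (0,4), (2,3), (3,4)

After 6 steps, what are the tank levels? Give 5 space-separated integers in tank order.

Answer: 7 6 6 6 6

Derivation:
Step 1: flows [0->1,0->2,4->0,2=3,4->3] -> levels [8 9 2 2 10]
Step 2: flows [1->0,0->2,4->0,2=3,4->3] -> levels [9 8 3 3 8]
Step 3: flows [0->1,0->2,0->4,2=3,4->3] -> levels [6 9 4 4 8]
Step 4: flows [1->0,0->2,4->0,2=3,4->3] -> levels [7 8 5 5 6]
Step 5: flows [1->0,0->2,0->4,2=3,4->3] -> levels [6 7 6 6 6]
Step 6: flows [1->0,0=2,0=4,2=3,3=4] -> levels [7 6 6 6 6]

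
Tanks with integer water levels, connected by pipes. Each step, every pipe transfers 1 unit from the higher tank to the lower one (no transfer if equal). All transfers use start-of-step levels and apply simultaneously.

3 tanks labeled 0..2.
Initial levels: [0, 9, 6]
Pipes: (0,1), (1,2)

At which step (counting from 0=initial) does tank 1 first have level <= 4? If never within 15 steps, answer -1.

Step 1: flows [1->0,1->2] -> levels [1 7 7]
Step 2: flows [1->0,1=2] -> levels [2 6 7]
Step 3: flows [1->0,2->1] -> levels [3 6 6]
Step 4: flows [1->0,1=2] -> levels [4 5 6]
Step 5: flows [1->0,2->1] -> levels [5 5 5]
Step 6: flows [0=1,1=2] -> levels [5 5 5]
  -> stable; tank 1 stays at 5 > 4
Tank 1 never reaches <=4 within 15 steps

Answer: -1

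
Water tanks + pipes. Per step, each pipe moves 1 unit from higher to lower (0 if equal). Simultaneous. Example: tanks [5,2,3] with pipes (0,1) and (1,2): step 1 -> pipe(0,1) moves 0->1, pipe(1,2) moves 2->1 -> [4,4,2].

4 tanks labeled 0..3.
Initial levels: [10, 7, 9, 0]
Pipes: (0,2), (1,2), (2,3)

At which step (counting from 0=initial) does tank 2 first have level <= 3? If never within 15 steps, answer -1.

Answer: -1

Derivation:
Step 1: flows [0->2,2->1,2->3] -> levels [9 8 8 1]
Step 2: flows [0->2,1=2,2->3] -> levels [8 8 8 2]
Step 3: flows [0=2,1=2,2->3] -> levels [8 8 7 3]
Step 4: flows [0->2,1->2,2->3] -> levels [7 7 8 4]
Step 5: flows [2->0,2->1,2->3] -> levels [8 8 5 5]
Step 6: flows [0->2,1->2,2=3] -> levels [7 7 7 5]
Step 7: flows [0=2,1=2,2->3] -> levels [7 7 6 6]
Step 8: flows [0->2,1->2,2=3] -> levels [6 6 8 6]
Step 9: flows [2->0,2->1,2->3] -> levels [7 7 5 7]
Step 10: flows [0->2,1->2,3->2] -> levels [6 6 8 6]
  -> period-2 cycle (repeats step 8); tank 2 never drops to <=3
Tank 2 never reaches <=3 within 15 steps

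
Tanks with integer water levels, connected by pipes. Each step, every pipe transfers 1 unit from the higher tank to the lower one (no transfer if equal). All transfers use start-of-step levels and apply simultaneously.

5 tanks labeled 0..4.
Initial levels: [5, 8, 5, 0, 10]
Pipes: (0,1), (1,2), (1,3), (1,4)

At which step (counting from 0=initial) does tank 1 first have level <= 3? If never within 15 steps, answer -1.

Step 1: flows [1->0,1->2,1->3,4->1] -> levels [6 6 6 1 9]
Step 2: flows [0=1,1=2,1->3,4->1] -> levels [6 6 6 2 8]
Step 3: flows [0=1,1=2,1->3,4->1] -> levels [6 6 6 3 7]
Step 4: flows [0=1,1=2,1->3,4->1] -> levels [6 6 6 4 6]
Step 5: flows [0=1,1=2,1->3,1=4] -> levels [6 5 6 5 6]
Step 6: flows [0->1,2->1,1=3,4->1] -> levels [5 8 5 5 5]
Step 7: flows [1->0,1->2,1->3,1->4] -> levels [6 4 6 6 6]
Step 8: flows [0->1,2->1,3->1,4->1] -> levels [5 8 5 5 5]
  -> period-2 cycle (repeats step 6); tank 1 never drops to <=3
Tank 1 never reaches <=3 within 15 steps

Answer: -1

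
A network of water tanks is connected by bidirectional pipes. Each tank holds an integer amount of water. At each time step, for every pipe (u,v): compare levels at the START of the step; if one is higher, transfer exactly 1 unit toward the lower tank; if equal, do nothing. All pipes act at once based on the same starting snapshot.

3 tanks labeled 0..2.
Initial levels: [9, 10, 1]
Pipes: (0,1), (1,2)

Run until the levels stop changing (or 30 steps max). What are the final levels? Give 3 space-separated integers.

Step 1: flows [1->0,1->2] -> levels [10 8 2]
Step 2: flows [0->1,1->2] -> levels [9 8 3]
Step 3: flows [0->1,1->2] -> levels [8 8 4]
Step 4: flows [0=1,1->2] -> levels [8 7 5]
Step 5: flows [0->1,1->2] -> levels [7 7 6]
Step 6: flows [0=1,1->2] -> levels [7 6 7]
Step 7: flows [0->1,2->1] -> levels [6 8 6]
Step 8: flows [1->0,1->2] -> levels [7 6 7]
  -> period-2 cycle: step 8 state = step 6 state; never stabilizes
  -> state at step 30: (30-6) mod 2 = 0, same as step 6 -> [7 6 7]

Answer: 7 6 7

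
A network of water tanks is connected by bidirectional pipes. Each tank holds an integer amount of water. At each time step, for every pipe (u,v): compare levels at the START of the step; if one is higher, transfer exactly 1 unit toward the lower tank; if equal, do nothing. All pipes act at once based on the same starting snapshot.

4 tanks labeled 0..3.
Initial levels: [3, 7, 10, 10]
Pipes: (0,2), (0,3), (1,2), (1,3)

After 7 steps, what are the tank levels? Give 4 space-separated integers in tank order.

Step 1: flows [2->0,3->0,2->1,3->1] -> levels [5 9 8 8]
Step 2: flows [2->0,3->0,1->2,1->3] -> levels [7 7 8 8]
Step 3: flows [2->0,3->0,2->1,3->1] -> levels [9 9 6 6]
Step 4: flows [0->2,0->3,1->2,1->3] -> levels [7 7 8 8]
  -> period-2 cycle: step 4 state = step 2 state
  -> state at step 7: (7-2) mod 2 = 1, same as step 3 -> [9 9 6 6]

Answer: 9 9 6 6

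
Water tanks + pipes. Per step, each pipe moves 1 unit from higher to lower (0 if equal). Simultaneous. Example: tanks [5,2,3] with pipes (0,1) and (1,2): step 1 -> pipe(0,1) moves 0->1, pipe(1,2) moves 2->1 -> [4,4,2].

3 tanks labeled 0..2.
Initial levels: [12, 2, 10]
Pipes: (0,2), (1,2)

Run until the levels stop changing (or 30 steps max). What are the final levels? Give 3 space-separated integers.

Answer: 8 8 8

Derivation:
Step 1: flows [0->2,2->1] -> levels [11 3 10]
Step 2: flows [0->2,2->1] -> levels [10 4 10]
Step 3: flows [0=2,2->1] -> levels [10 5 9]
Step 4: flows [0->2,2->1] -> levels [9 6 9]
Step 5: flows [0=2,2->1] -> levels [9 7 8]
Step 6: flows [0->2,2->1] -> levels [8 8 8]
Step 7: flows [0=2,1=2] -> levels [8 8 8]
  -> stable (no change)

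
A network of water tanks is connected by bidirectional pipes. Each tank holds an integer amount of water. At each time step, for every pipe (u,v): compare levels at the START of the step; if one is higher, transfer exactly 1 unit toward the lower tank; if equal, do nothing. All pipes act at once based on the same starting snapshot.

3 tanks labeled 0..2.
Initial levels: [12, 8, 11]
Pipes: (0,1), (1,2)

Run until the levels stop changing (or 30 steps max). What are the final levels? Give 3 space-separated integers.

Step 1: flows [0->1,2->1] -> levels [11 10 10]
Step 2: flows [0->1,1=2] -> levels [10 11 10]
Step 3: flows [1->0,1->2] -> levels [11 9 11]
Step 4: flows [0->1,2->1] -> levels [10 11 10]
  -> period-2 cycle: step 4 state = step 2 state; never stabilizes
  -> state at step 30: (30-2) mod 2 = 0, same as step 2 -> [10 11 10]

Answer: 10 11 10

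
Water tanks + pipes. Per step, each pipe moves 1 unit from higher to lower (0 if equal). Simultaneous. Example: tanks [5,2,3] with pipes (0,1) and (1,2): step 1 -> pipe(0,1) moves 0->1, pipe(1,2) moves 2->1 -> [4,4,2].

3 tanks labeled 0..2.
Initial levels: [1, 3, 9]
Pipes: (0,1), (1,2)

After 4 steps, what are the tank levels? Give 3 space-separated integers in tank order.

Step 1: flows [1->0,2->1] -> levels [2 3 8]
Step 2: flows [1->0,2->1] -> levels [3 3 7]
Step 3: flows [0=1,2->1] -> levels [3 4 6]
Step 4: flows [1->0,2->1] -> levels [4 4 5]

Answer: 4 4 5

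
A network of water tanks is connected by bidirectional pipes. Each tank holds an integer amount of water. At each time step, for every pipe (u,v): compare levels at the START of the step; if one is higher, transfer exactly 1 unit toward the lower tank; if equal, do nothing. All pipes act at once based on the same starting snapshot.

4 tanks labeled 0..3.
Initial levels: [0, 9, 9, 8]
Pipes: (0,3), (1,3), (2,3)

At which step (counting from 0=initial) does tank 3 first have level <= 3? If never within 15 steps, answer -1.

Answer: -1

Derivation:
Step 1: flows [3->0,1->3,2->3] -> levels [1 8 8 9]
Step 2: flows [3->0,3->1,3->2] -> levels [2 9 9 6]
Step 3: flows [3->0,1->3,2->3] -> levels [3 8 8 7]
Step 4: flows [3->0,1->3,2->3] -> levels [4 7 7 8]
Step 5: flows [3->0,3->1,3->2] -> levels [5 8 8 5]
Step 6: flows [0=3,1->3,2->3] -> levels [5 7 7 7]
Step 7: flows [3->0,1=3,2=3] -> levels [6 7 7 6]
Step 8: flows [0=3,1->3,2->3] -> levels [6 6 6 8]
Step 9: flows [3->0,3->1,3->2] -> levels [7 7 7 5]
Step 10: flows [0->3,1->3,2->3] -> levels [6 6 6 8]
  -> period-2 cycle (repeats step 8); tank 3 never drops to <=3
Tank 3 never reaches <=3 within 15 steps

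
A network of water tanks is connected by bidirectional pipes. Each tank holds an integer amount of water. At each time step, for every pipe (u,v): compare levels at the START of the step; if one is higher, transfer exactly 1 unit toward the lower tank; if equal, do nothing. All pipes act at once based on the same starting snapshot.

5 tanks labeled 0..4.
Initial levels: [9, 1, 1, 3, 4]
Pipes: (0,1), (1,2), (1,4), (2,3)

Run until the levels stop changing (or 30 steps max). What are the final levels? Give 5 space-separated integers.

Answer: 5 3 4 2 4

Derivation:
Step 1: flows [0->1,1=2,4->1,3->2] -> levels [8 3 2 2 3]
Step 2: flows [0->1,1->2,1=4,2=3] -> levels [7 3 3 2 3]
Step 3: flows [0->1,1=2,1=4,2->3] -> levels [6 4 2 3 3]
Step 4: flows [0->1,1->2,1->4,3->2] -> levels [5 3 4 2 4]
Step 5: flows [0->1,2->1,4->1,2->3] -> levels [4 6 2 3 3]
Step 6: flows [1->0,1->2,1->4,3->2] -> levels [5 3 4 2 4]
  -> period-2 cycle: step 6 state = step 4 state; never stabilizes
  -> state at step 30: (30-4) mod 2 = 0, same as step 4 -> [5 3 4 2 4]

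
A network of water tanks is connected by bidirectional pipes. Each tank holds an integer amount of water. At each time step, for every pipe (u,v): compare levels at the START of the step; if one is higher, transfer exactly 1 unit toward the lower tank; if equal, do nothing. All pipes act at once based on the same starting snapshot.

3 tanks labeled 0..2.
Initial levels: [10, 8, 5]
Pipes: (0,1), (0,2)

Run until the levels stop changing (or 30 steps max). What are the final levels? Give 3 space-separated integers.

Step 1: flows [0->1,0->2] -> levels [8 9 6]
Step 2: flows [1->0,0->2] -> levels [8 8 7]
Step 3: flows [0=1,0->2] -> levels [7 8 8]
Step 4: flows [1->0,2->0] -> levels [9 7 7]
Step 5: flows [0->1,0->2] -> levels [7 8 8]
  -> period-2 cycle: step 5 state = step 3 state; never stabilizes
  -> state at step 30: (30-3) mod 2 = 1, same as step 4 -> [9 7 7]

Answer: 9 7 7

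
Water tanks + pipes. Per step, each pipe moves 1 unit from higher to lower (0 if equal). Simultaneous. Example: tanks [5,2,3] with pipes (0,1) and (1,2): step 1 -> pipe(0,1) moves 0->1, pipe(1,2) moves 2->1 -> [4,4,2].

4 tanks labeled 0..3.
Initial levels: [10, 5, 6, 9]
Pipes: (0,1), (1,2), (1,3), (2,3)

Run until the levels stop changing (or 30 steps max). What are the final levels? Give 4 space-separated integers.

Answer: 8 6 8 8

Derivation:
Step 1: flows [0->1,2->1,3->1,3->2] -> levels [9 8 6 7]
Step 2: flows [0->1,1->2,1->3,3->2] -> levels [8 7 8 7]
Step 3: flows [0->1,2->1,1=3,2->3] -> levels [7 9 6 8]
Step 4: flows [1->0,1->2,1->3,3->2] -> levels [8 6 8 8]
Step 5: flows [0->1,2->1,3->1,2=3] -> levels [7 9 7 7]
Step 6: flows [1->0,1->2,1->3,2=3] -> levels [8 6 8 8]
  -> period-2 cycle: step 6 state = step 4 state; never stabilizes
  -> state at step 30: (30-4) mod 2 = 0, same as step 4 -> [8 6 8 8]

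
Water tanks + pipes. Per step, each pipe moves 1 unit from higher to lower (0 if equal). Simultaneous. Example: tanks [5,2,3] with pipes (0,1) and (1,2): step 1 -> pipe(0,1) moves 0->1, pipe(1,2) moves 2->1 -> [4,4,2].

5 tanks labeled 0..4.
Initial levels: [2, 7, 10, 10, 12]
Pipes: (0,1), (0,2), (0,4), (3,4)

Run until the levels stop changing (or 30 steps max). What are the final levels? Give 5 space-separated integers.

Step 1: flows [1->0,2->0,4->0,4->3] -> levels [5 6 9 11 10]
Step 2: flows [1->0,2->0,4->0,3->4] -> levels [8 5 8 10 10]
Step 3: flows [0->1,0=2,4->0,3=4] -> levels [8 6 8 10 9]
Step 4: flows [0->1,0=2,4->0,3->4] -> levels [8 7 8 9 9]
Step 5: flows [0->1,0=2,4->0,3=4] -> levels [8 8 8 9 8]
Step 6: flows [0=1,0=2,0=4,3->4] -> levels [8 8 8 8 9]
Step 7: flows [0=1,0=2,4->0,4->3] -> levels [9 8 8 9 7]
Step 8: flows [0->1,0->2,0->4,3->4] -> levels [6 9 9 8 9]
Step 9: flows [1->0,2->0,4->0,4->3] -> levels [9 8 8 9 7]
  -> period-2 cycle: step 9 state = step 7 state; never stabilizes
  -> state at step 30: (30-7) mod 2 = 1, same as step 8 -> [6 9 9 8 9]

Answer: 6 9 9 8 9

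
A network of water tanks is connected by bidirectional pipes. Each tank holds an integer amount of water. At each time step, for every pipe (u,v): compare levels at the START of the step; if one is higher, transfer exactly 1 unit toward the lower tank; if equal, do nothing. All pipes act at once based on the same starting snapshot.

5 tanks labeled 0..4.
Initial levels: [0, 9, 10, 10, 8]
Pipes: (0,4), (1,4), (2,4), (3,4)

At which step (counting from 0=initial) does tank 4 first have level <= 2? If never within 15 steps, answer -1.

Answer: -1

Derivation:
Step 1: flows [4->0,1->4,2->4,3->4] -> levels [1 8 9 9 10]
Step 2: flows [4->0,4->1,4->2,4->3] -> levels [2 9 10 10 6]
Step 3: flows [4->0,1->4,2->4,3->4] -> levels [3 8 9 9 8]
Step 4: flows [4->0,1=4,2->4,3->4] -> levels [4 8 8 8 9]
Step 5: flows [4->0,4->1,4->2,4->3] -> levels [5 9 9 9 5]
Step 6: flows [0=4,1->4,2->4,3->4] -> levels [5 8 8 8 8]
Step 7: flows [4->0,1=4,2=4,3=4] -> levels [6 8 8 8 7]
Step 8: flows [4->0,1->4,2->4,3->4] -> levels [7 7 7 7 9]
Step 9: flows [4->0,4->1,4->2,4->3] -> levels [8 8 8 8 5]
Step 10: flows [0->4,1->4,2->4,3->4] -> levels [7 7 7 7 9]
  -> period-2 cycle (repeats step 8); tank 4 never drops to <=2
Tank 4 never reaches <=2 within 15 steps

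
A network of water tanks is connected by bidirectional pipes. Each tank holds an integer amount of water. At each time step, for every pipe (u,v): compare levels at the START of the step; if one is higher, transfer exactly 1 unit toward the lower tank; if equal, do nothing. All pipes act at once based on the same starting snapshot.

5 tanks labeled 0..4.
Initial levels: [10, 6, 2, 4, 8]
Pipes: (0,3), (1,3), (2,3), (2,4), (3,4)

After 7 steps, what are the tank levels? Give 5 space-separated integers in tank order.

Answer: 7 5 5 8 5

Derivation:
Step 1: flows [0->3,1->3,3->2,4->2,4->3] -> levels [9 5 4 6 6]
Step 2: flows [0->3,3->1,3->2,4->2,3=4] -> levels [8 6 6 5 5]
Step 3: flows [0->3,1->3,2->3,2->4,3=4] -> levels [7 5 4 8 6]
Step 4: flows [3->0,3->1,3->2,4->2,3->4] -> levels [8 6 6 4 6]
Step 5: flows [0->3,1->3,2->3,2=4,4->3] -> levels [7 5 5 8 5]
Step 6: flows [3->0,3->1,3->2,2=4,3->4] -> levels [8 6 6 4 6]
  -> period-2 cycle: step 6 state = step 4 state
  -> state at step 7: (7-4) mod 2 = 1, same as step 5 -> [7 5 5 8 5]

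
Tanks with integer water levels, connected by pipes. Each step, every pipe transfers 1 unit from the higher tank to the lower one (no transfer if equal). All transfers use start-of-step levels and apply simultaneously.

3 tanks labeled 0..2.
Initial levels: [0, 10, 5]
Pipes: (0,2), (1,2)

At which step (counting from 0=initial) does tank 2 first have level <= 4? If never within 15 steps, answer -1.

Answer: -1

Derivation:
Step 1: flows [2->0,1->2] -> levels [1 9 5]
Step 2: flows [2->0,1->2] -> levels [2 8 5]
Step 3: flows [2->0,1->2] -> levels [3 7 5]
Step 4: flows [2->0,1->2] -> levels [4 6 5]
Step 5: flows [2->0,1->2] -> levels [5 5 5]
Step 6: flows [0=2,1=2] -> levels [5 5 5]
  -> stable; tank 2 stays at 5 > 4
Tank 2 never reaches <=4 within 15 steps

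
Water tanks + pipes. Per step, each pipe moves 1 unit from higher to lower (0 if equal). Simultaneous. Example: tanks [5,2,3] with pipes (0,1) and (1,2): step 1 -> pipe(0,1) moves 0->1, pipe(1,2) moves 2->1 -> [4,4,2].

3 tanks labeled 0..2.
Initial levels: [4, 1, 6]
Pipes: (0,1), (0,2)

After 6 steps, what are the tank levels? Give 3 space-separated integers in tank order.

Step 1: flows [0->1,2->0] -> levels [4 2 5]
Step 2: flows [0->1,2->0] -> levels [4 3 4]
Step 3: flows [0->1,0=2] -> levels [3 4 4]
Step 4: flows [1->0,2->0] -> levels [5 3 3]
Step 5: flows [0->1,0->2] -> levels [3 4 4]
  -> period-2 cycle: step 5 state = step 3 state
  -> state at step 6: (6-3) mod 2 = 1, same as step 4 -> [5 3 3]

Answer: 5 3 3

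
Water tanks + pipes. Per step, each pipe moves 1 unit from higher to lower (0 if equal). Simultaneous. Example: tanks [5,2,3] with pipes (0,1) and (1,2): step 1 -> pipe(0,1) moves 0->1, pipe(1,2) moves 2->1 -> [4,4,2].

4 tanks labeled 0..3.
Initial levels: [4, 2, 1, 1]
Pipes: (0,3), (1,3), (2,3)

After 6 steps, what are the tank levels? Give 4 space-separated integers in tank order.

Answer: 3 2 2 1

Derivation:
Step 1: flows [0->3,1->3,2=3] -> levels [3 1 1 3]
Step 2: flows [0=3,3->1,3->2] -> levels [3 2 2 1]
Step 3: flows [0->3,1->3,2->3] -> levels [2 1 1 4]
Step 4: flows [3->0,3->1,3->2] -> levels [3 2 2 1]
  -> period-2 cycle: step 4 state = step 2 state
  -> state at step 6: (6-2) mod 2 = 0, same as step 2 -> [3 2 2 1]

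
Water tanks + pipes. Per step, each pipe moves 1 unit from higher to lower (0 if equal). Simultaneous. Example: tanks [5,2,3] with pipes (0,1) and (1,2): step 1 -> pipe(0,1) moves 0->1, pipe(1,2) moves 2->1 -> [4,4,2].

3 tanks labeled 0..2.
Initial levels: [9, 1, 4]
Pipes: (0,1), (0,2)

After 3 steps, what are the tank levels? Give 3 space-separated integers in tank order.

Answer: 5 4 5

Derivation:
Step 1: flows [0->1,0->2] -> levels [7 2 5]
Step 2: flows [0->1,0->2] -> levels [5 3 6]
Step 3: flows [0->1,2->0] -> levels [5 4 5]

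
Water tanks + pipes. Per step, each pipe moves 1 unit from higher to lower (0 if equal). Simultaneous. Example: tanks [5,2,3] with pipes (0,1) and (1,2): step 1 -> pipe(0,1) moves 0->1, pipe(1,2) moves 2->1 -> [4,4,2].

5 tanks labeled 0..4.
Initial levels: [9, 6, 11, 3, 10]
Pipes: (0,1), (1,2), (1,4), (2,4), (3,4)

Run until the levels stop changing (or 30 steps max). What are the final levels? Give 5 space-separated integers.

Step 1: flows [0->1,2->1,4->1,2->4,4->3] -> levels [8 9 9 4 9]
Step 2: flows [1->0,1=2,1=4,2=4,4->3] -> levels [9 8 9 5 8]
Step 3: flows [0->1,2->1,1=4,2->4,4->3] -> levels [8 10 7 6 8]
Step 4: flows [1->0,1->2,1->4,4->2,4->3] -> levels [9 7 9 7 7]
Step 5: flows [0->1,2->1,1=4,2->4,3=4] -> levels [8 9 7 7 8]
Step 6: flows [1->0,1->2,1->4,4->2,4->3] -> levels [9 6 9 8 7]
Step 7: flows [0->1,2->1,4->1,2->4,3->4] -> levels [8 9 7 7 8]
  -> period-2 cycle: step 7 state = step 5 state; never stabilizes
  -> state at step 30: (30-5) mod 2 = 1, same as step 6 -> [9 6 9 8 7]

Answer: 9 6 9 8 7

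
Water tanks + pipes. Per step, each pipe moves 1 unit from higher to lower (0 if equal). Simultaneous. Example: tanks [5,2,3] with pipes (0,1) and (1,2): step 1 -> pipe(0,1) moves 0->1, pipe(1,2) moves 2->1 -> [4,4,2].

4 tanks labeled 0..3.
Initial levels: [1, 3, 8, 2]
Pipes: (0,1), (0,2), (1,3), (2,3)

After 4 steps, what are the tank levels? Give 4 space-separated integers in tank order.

Step 1: flows [1->0,2->0,1->3,2->3] -> levels [3 1 6 4]
Step 2: flows [0->1,2->0,3->1,2->3] -> levels [3 3 4 4]
Step 3: flows [0=1,2->0,3->1,2=3] -> levels [4 4 3 3]
Step 4: flows [0=1,0->2,1->3,2=3] -> levels [3 3 4 4]

Answer: 3 3 4 4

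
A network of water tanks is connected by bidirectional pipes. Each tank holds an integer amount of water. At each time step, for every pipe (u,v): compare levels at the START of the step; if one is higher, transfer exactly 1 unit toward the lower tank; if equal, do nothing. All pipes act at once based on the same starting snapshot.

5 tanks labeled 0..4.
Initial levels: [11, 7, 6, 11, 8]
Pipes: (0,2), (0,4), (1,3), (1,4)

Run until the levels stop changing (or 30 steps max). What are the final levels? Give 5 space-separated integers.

Step 1: flows [0->2,0->4,3->1,4->1] -> levels [9 9 7 10 8]
Step 2: flows [0->2,0->4,3->1,1->4] -> levels [7 9 8 9 10]
Step 3: flows [2->0,4->0,1=3,4->1] -> levels [9 10 7 9 8]
Step 4: flows [0->2,0->4,1->3,1->4] -> levels [7 8 8 10 10]
Step 5: flows [2->0,4->0,3->1,4->1] -> levels [9 10 7 9 8]
  -> period-2 cycle: step 5 state = step 3 state; never stabilizes
  -> state at step 30: (30-3) mod 2 = 1, same as step 4 -> [7 8 8 10 10]

Answer: 7 8 8 10 10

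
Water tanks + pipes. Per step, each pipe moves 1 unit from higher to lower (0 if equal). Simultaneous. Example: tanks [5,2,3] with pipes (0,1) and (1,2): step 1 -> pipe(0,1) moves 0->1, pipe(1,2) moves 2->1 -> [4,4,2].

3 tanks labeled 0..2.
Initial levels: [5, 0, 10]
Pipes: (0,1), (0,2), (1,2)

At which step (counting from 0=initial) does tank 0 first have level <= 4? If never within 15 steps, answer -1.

Answer: -1

Derivation:
Step 1: flows [0->1,2->0,2->1] -> levels [5 2 8]
Step 2: flows [0->1,2->0,2->1] -> levels [5 4 6]
Step 3: flows [0->1,2->0,2->1] -> levels [5 6 4]
Step 4: flows [1->0,0->2,1->2] -> levels [5 4 6]
  -> period-2 cycle (repeats step 2); tank 0 never drops to <=4
Tank 0 never reaches <=4 within 15 steps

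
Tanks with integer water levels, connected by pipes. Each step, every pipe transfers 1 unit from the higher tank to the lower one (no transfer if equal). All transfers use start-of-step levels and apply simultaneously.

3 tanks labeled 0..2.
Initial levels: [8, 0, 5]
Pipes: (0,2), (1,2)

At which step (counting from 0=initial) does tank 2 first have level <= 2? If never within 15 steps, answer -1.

Answer: -1

Derivation:
Step 1: flows [0->2,2->1] -> levels [7 1 5]
Step 2: flows [0->2,2->1] -> levels [6 2 5]
Step 3: flows [0->2,2->1] -> levels [5 3 5]
Step 4: flows [0=2,2->1] -> levels [5 4 4]
Step 5: flows [0->2,1=2] -> levels [4 4 5]
Step 6: flows [2->0,2->1] -> levels [5 5 3]
Step 7: flows [0->2,1->2] -> levels [4 4 5]
  -> period-2 cycle (repeats step 5); tank 2 never drops to <=2
Tank 2 never reaches <=2 within 15 steps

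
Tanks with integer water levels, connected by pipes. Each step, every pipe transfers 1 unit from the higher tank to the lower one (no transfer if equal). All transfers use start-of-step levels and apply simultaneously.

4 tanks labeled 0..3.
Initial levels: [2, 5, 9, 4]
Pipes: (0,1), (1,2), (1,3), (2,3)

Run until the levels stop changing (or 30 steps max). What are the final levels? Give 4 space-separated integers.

Answer: 5 5 4 6

Derivation:
Step 1: flows [1->0,2->1,1->3,2->3] -> levels [3 4 7 6]
Step 2: flows [1->0,2->1,3->1,2->3] -> levels [4 5 5 6]
Step 3: flows [1->0,1=2,3->1,3->2] -> levels [5 5 6 4]
Step 4: flows [0=1,2->1,1->3,2->3] -> levels [5 5 4 6]
Step 5: flows [0=1,1->2,3->1,3->2] -> levels [5 5 6 4]
  -> period-2 cycle: step 5 state = step 3 state; never stabilizes
  -> state at step 30: (30-3) mod 2 = 1, same as step 4 -> [5 5 4 6]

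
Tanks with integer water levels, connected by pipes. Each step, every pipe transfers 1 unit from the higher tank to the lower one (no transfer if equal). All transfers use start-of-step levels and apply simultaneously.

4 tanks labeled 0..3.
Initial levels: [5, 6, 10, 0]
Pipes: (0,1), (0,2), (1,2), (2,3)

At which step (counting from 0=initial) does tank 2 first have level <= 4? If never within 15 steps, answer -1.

Answer: 6

Derivation:
Step 1: flows [1->0,2->0,2->1,2->3] -> levels [7 6 7 1]
Step 2: flows [0->1,0=2,2->1,2->3] -> levels [6 8 5 2]
Step 3: flows [1->0,0->2,1->2,2->3] -> levels [6 6 6 3]
Step 4: flows [0=1,0=2,1=2,2->3] -> levels [6 6 5 4]
Step 5: flows [0=1,0->2,1->2,2->3] -> levels [5 5 6 5]
Step 6: flows [0=1,2->0,2->1,2->3] -> levels [6 6 3 6]
Tank 2 first reaches <=4 at step 6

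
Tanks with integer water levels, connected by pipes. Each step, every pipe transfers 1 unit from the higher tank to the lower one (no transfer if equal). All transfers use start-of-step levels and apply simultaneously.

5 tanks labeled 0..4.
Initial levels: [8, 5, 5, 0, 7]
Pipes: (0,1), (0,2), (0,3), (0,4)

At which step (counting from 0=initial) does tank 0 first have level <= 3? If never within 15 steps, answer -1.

Step 1: flows [0->1,0->2,0->3,0->4] -> levels [4 6 6 1 8]
Step 2: flows [1->0,2->0,0->3,4->0] -> levels [6 5 5 2 7]
Step 3: flows [0->1,0->2,0->3,4->0] -> levels [4 6 6 3 6]
Step 4: flows [1->0,2->0,0->3,4->0] -> levels [6 5 5 4 5]
Step 5: flows [0->1,0->2,0->3,0->4] -> levels [2 6 6 5 6]
Tank 0 first reaches <=3 at step 5

Answer: 5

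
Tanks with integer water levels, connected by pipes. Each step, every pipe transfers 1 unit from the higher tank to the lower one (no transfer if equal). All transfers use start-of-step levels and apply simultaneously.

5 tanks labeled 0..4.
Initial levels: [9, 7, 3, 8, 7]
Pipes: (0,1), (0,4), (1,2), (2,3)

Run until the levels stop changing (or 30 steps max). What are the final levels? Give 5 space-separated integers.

Answer: 8 6 7 6 7

Derivation:
Step 1: flows [0->1,0->4,1->2,3->2] -> levels [7 7 5 7 8]
Step 2: flows [0=1,4->0,1->2,3->2] -> levels [8 6 7 6 7]
Step 3: flows [0->1,0->4,2->1,2->3] -> levels [6 8 5 7 8]
Step 4: flows [1->0,4->0,1->2,3->2] -> levels [8 6 7 6 7]
  -> period-2 cycle: step 4 state = step 2 state; never stabilizes
  -> state at step 30: (30-2) mod 2 = 0, same as step 2 -> [8 6 7 6 7]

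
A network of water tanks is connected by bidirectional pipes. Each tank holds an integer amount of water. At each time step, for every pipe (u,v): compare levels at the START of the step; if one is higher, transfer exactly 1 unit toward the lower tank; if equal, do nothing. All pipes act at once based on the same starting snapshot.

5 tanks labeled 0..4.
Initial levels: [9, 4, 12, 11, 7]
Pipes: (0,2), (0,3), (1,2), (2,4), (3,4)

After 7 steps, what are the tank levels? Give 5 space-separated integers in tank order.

Step 1: flows [2->0,3->0,2->1,2->4,3->4] -> levels [11 5 9 9 9]
Step 2: flows [0->2,0->3,2->1,2=4,3=4] -> levels [9 6 9 10 9]
Step 3: flows [0=2,3->0,2->1,2=4,3->4] -> levels [10 7 8 8 10]
Step 4: flows [0->2,0->3,2->1,4->2,4->3] -> levels [8 8 9 10 8]
Step 5: flows [2->0,3->0,2->1,2->4,3->4] -> levels [10 9 6 8 10]
Step 6: flows [0->2,0->3,1->2,4->2,4->3] -> levels [8 8 9 10 8]
  -> period-2 cycle: step 6 state = step 4 state
  -> state at step 7: (7-4) mod 2 = 1, same as step 5 -> [10 9 6 8 10]

Answer: 10 9 6 8 10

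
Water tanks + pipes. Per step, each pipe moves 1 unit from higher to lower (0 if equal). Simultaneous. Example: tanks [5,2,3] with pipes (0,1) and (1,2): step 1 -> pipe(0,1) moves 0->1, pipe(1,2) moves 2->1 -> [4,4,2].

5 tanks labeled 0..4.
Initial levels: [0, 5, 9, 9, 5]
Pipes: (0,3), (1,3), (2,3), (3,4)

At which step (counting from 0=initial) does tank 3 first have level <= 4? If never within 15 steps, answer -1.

Answer: 7

Derivation:
Step 1: flows [3->0,3->1,2=3,3->4] -> levels [1 6 9 6 6]
Step 2: flows [3->0,1=3,2->3,3=4] -> levels [2 6 8 6 6]
Step 3: flows [3->0,1=3,2->3,3=4] -> levels [3 6 7 6 6]
Step 4: flows [3->0,1=3,2->3,3=4] -> levels [4 6 6 6 6]
Step 5: flows [3->0,1=3,2=3,3=4] -> levels [5 6 6 5 6]
Step 6: flows [0=3,1->3,2->3,4->3] -> levels [5 5 5 8 5]
Step 7: flows [3->0,3->1,3->2,3->4] -> levels [6 6 6 4 6]
Tank 3 first reaches <=4 at step 7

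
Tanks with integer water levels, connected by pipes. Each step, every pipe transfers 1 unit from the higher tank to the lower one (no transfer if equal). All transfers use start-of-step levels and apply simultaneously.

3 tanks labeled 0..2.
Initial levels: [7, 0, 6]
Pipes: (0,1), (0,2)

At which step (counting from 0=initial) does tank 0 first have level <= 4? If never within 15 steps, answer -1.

Answer: 4

Derivation:
Step 1: flows [0->1,0->2] -> levels [5 1 7]
Step 2: flows [0->1,2->0] -> levels [5 2 6]
Step 3: flows [0->1,2->0] -> levels [5 3 5]
Step 4: flows [0->1,0=2] -> levels [4 4 5]
Tank 0 first reaches <=4 at step 4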